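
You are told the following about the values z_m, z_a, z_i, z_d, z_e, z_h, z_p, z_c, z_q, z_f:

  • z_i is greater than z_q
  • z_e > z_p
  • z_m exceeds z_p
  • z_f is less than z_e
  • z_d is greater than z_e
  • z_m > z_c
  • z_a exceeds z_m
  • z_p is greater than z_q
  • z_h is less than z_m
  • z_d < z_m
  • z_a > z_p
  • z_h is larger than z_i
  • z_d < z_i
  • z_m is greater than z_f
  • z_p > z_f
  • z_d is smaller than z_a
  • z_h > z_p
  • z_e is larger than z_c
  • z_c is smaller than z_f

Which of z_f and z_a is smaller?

Chaining the given relations: z_f < z_p < z_e < z_d < z_i < z_h < z_m < z_a.
So z_f < z_a; z_f is the smaller of the two.

z_f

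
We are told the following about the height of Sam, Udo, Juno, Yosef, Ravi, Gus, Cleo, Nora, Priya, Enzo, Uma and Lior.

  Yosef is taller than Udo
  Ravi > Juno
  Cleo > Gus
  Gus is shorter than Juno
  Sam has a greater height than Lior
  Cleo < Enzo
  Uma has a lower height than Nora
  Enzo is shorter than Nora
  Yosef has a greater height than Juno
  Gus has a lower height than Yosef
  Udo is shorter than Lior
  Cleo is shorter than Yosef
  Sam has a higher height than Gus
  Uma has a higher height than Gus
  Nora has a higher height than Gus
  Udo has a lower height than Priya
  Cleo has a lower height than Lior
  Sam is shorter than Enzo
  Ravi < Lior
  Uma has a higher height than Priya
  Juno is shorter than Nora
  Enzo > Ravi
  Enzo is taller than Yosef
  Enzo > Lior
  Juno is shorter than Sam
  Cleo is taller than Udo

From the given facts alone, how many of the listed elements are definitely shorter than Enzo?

The elements the relations force below Enzo are Gus, Udo, Juno, Cleo, Ravi, Yosef, Lior, Sam — no chain reaches any other.
That is 8.

8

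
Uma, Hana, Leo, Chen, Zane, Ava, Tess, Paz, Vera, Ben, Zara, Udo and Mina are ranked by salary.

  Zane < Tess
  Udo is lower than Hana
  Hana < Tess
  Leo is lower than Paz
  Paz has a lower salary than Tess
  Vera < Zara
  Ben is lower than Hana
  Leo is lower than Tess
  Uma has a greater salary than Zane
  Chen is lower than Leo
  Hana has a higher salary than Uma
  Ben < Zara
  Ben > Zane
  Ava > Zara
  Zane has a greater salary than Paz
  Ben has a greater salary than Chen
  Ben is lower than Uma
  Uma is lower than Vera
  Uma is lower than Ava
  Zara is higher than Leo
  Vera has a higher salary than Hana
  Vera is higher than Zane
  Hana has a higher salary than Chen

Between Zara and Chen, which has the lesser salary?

Chen < Leo and Leo < Paz give Chen < Paz.
Then Paz < Zane extends the chain to Zane.
With Zane < Ben: Chen < Leo < Paz < Zane < Ben.
Then Ben < Uma extends the chain to Uma.
With Uma < Vera: Chen < Leo < Paz < Zane < Ben < Uma < Vera.
With Vera < Zara: Chen < Leo < Paz < Zane < Ben < Uma < Vera < Zara.
So Chen < Zara; Chen is the lower of the two.

Chen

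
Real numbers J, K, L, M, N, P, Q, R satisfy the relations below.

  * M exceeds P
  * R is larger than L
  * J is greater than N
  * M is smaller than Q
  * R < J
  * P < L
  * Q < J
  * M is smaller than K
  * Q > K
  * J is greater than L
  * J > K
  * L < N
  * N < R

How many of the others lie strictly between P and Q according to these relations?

2

Chaining upward from P reaches: M, L, N, K, R, J.
Chaining downward from Q reaches: M, K.
Strictly between P and Q are those in both lists: M, K — 2 elements.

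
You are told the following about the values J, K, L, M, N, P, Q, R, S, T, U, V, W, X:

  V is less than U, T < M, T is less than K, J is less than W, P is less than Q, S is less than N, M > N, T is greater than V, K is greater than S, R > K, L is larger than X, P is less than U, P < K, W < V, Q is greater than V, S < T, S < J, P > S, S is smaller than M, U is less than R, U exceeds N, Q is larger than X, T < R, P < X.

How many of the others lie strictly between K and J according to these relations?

3

The relations place J below K. An element lies strictly between them when it is forced above J and also forced below K.
Above J: {W, V, T, Q, U, M, R}. Below K: {S, P, W, V, T}.
Intersection: {W, V, T} — 3.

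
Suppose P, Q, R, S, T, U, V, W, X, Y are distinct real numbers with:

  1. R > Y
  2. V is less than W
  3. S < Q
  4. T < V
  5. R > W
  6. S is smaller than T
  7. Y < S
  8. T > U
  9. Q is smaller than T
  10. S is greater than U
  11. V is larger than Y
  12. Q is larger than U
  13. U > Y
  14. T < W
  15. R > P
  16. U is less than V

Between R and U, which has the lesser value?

Chaining the given relations: U < S < Q < T < V < W < R.
So U < R; U is the smaller of the two.

U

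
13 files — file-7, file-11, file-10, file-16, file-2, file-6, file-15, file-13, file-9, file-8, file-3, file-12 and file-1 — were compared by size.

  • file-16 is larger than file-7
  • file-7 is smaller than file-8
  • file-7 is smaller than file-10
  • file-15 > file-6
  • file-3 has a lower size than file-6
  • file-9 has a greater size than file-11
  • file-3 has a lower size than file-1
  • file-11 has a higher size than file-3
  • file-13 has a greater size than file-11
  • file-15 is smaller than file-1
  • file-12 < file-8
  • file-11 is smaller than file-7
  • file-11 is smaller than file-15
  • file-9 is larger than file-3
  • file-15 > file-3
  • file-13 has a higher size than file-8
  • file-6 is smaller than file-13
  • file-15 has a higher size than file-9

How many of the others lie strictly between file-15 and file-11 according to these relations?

Chaining upward from file-11 reaches: file-7, file-10, file-9, file-8, file-16, file-13, file-1.
Chaining downward from file-15 reaches: file-3, file-6, file-9.
Strictly between file-11 and file-15 are those in both lists: file-9 — 1 element.

1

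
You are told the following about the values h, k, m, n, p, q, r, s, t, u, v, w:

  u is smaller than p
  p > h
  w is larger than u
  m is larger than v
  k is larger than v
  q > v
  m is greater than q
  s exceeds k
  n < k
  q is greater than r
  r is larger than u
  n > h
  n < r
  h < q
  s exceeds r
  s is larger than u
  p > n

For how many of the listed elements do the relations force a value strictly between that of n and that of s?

2

The relations place n below s. An element lies strictly between them when it is forced above n and also forced below s.
Above n: {r, k, q, m, p}. Below s: {h, u, r, v, k}.
Intersection: {r, k} — 2.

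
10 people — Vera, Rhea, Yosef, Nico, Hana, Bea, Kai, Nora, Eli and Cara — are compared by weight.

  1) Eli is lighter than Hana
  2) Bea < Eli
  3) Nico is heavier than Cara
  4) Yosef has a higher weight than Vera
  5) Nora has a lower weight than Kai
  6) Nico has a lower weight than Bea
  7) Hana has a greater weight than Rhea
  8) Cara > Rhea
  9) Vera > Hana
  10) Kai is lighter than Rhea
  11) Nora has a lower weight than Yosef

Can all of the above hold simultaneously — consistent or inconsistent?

consistent

Every relation is compatible with Nora < Kai < Rhea < Cara < Nico < Bea < Eli < Hana < Vera < Yosef; the set is consistent.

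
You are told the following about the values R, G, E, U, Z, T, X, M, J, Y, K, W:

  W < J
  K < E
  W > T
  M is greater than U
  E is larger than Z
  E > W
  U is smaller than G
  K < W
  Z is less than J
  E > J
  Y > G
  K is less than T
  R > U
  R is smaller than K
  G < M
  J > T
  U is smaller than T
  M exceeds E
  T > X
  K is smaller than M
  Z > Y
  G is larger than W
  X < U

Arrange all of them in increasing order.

X < U < R < K < T < W < G < Y < Z < J < E < M

Nothing is placed below X, so it is least; from there X < U; U < R; R < K; K < T; T < W; W < G; G < Y; Y < Z; Z < J; J < E; E < M, each given directly.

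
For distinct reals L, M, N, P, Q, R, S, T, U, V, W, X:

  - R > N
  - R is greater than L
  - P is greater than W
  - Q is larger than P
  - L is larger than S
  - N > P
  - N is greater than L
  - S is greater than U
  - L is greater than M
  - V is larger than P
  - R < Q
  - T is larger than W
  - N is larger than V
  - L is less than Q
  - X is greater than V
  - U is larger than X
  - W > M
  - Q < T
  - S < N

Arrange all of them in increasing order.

Nothing is placed below M, so it is least; from there M < W; W < P; P < V; V < X; X < U; U < S; S < L; L < N; N < R; R < Q; Q < T, each given directly.

M < W < P < V < X < U < S < L < N < R < Q < T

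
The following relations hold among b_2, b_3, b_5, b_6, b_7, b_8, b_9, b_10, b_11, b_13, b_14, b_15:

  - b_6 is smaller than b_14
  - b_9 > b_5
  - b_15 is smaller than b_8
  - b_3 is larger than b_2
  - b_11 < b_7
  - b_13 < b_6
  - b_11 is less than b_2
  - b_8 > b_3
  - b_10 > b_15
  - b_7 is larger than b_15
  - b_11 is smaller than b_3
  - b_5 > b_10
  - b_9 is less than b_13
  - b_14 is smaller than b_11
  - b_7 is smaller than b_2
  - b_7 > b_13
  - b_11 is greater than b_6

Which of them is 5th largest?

Chaining the given pairs: b_15 < b_10 < b_5 < b_9 < b_13 < b_6 < b_14 < b_11 < b_7 < b_2 < b_3 < b_8.
Counting 5 from the largest end gives b_11.

b_11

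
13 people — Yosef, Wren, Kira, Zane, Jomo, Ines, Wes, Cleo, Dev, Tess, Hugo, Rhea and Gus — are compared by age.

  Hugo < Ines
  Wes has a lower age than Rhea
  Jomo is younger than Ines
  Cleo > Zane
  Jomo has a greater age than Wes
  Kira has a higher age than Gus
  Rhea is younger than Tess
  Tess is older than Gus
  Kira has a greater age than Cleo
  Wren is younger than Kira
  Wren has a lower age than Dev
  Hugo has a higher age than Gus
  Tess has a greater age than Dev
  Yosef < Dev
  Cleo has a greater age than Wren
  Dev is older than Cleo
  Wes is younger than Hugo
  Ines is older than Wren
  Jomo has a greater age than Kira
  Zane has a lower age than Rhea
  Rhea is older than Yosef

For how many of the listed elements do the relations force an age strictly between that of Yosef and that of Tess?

The relations place Yosef below Tess. An element lies strictly between them when it is forced above Yosef and also forced below Tess.
Above Yosef: {Rhea, Dev}. Below Tess: {Wes, Wren, Zane, Gus, Cleo, Rhea, Dev}.
Intersection: {Rhea, Dev} — 2.

2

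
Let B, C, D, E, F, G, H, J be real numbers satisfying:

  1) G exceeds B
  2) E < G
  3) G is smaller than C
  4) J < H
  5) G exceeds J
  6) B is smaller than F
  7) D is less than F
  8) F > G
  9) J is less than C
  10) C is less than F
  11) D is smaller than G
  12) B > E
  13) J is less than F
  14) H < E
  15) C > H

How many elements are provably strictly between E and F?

3

The relations place E below F. An element lies strictly between them when it is forced above E and also forced below F.
Above E: {B, G, C}. Below F: {D, J, H, B, G, C}.
Intersection: {B, G, C} — 3.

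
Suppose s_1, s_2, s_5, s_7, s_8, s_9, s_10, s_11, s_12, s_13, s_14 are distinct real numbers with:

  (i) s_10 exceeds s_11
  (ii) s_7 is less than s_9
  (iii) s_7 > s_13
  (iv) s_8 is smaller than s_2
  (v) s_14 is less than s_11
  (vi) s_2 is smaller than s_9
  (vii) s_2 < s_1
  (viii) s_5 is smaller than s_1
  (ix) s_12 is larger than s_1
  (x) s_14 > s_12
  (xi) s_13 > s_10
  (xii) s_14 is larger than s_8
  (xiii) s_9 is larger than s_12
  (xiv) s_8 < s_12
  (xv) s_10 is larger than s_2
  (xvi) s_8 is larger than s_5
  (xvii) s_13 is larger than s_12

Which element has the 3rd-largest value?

Piecing the relations together gives one ordering: s_5 < s_8 < s_2 < s_1 < s_12 < s_14 < s_11 < s_10 < s_13 < s_7 < s_9.
Counting 3 from the largest end gives s_13.

s_13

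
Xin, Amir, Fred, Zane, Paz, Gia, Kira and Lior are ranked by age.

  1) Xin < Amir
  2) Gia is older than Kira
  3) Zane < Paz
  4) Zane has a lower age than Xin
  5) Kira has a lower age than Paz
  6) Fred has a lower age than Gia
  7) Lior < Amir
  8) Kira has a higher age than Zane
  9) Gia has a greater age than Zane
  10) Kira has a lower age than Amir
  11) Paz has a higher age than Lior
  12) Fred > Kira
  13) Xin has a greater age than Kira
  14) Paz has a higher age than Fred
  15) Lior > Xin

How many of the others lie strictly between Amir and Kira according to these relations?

2

Chaining upward from Kira reaches: Fred, Xin, Gia, Lior, Paz.
Chaining downward from Amir reaches: Zane, Xin, Lior.
Strictly between Kira and Amir are those in both lists: Xin, Lior — 2 elements.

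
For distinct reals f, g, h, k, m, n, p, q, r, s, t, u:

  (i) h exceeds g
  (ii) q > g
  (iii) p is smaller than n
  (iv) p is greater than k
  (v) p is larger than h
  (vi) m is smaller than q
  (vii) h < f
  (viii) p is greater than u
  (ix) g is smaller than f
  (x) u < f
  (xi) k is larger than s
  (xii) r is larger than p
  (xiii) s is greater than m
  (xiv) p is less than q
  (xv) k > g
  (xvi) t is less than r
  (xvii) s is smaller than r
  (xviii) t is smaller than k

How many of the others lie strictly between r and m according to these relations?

The relations place m below r. An element lies strictly between them when it is forced above m and also forced below r.
Above m: {s, k, p, n, q}. Below r: {g, u, h, s, t, k, p}.
Intersection: {s, k, p} — 3.

3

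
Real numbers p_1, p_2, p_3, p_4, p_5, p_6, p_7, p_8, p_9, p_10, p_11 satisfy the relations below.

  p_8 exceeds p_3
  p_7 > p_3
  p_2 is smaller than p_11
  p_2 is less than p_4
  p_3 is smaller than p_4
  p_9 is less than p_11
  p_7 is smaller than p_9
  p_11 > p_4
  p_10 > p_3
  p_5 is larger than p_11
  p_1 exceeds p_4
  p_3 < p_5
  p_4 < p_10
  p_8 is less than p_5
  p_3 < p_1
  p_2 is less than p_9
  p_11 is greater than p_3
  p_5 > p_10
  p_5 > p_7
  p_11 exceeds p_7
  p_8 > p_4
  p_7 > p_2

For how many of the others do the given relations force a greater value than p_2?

8

Directly above p_2: p_4, p_7, p_9, p_11.
One step further: p_10, p_8, p_1, p_5 (8 so far).
No other element is forced above p_2 by the given relations, so the count is 8.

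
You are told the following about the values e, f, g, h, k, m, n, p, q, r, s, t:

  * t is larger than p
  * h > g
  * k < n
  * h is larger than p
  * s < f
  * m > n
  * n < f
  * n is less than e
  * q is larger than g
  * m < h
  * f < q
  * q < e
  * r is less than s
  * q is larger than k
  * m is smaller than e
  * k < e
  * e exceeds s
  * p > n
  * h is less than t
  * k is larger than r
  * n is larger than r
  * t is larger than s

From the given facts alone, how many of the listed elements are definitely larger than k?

From k the given relations immediately reach n, q, e.
From those, m, f, p — 6 in total.
From those, h, t — 8 in total.
No other element is forced above k by the given relations, so the count is 8.

8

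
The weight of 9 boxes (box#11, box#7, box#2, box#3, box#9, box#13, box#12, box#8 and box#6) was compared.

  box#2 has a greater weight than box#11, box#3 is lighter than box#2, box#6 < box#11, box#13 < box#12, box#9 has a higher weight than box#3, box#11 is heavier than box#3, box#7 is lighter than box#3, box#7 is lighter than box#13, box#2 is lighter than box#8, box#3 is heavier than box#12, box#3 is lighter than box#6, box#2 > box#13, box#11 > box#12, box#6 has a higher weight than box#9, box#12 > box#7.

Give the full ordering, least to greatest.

Each adjacent pair is fixed by a given relation: box#7 < box#13; box#13 < box#12; box#12 < box#3; box#3 < box#9; box#9 < box#6; box#6 < box#11; box#11 < box#2; box#2 < box#8. Chaining them end to end gives the full order.

box#7 < box#13 < box#12 < box#3 < box#9 < box#6 < box#11 < box#2 < box#8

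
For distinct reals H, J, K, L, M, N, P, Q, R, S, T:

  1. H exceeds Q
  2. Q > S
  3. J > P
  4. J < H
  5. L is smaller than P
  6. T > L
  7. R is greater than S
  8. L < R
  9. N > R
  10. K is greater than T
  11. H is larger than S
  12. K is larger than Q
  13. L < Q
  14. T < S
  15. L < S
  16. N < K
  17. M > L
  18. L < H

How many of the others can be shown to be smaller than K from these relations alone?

The elements the relations force below K are L, T, S, Q, R, N — no chain reaches any other.
That is 6.

6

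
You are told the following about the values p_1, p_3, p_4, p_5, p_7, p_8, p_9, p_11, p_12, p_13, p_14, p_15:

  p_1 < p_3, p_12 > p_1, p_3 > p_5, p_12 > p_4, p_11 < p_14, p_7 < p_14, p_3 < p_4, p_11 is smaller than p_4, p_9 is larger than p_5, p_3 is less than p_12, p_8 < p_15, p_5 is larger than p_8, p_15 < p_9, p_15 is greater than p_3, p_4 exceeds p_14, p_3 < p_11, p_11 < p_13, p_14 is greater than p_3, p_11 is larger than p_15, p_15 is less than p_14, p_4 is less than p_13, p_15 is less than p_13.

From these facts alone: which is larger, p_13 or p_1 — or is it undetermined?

p_13

The relevant relations are p_1 < p_3; p_3 < p_15; p_15 < p_11; p_11 < p_14; p_14 < p_4; p_4 < p_13.
Together: p_1 < p_3 < p_15 < p_11 < p_14 < p_4 < p_13.
So p_13 is larger.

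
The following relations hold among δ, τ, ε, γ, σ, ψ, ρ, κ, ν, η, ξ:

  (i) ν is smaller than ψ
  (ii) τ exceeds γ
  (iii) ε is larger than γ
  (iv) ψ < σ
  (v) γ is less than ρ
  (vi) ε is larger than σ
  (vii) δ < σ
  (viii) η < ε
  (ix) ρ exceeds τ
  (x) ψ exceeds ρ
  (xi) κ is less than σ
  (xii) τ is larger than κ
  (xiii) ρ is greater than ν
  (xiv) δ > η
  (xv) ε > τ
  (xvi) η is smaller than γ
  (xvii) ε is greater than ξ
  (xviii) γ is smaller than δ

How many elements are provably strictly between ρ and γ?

1

The relations place γ below ρ. An element lies strictly between them when it is forced above γ and also forced below ρ.
Above γ: {δ, τ, ψ, σ, ε}. Below ρ: {η, κ, τ, ν}.
Intersection: {τ} — 1.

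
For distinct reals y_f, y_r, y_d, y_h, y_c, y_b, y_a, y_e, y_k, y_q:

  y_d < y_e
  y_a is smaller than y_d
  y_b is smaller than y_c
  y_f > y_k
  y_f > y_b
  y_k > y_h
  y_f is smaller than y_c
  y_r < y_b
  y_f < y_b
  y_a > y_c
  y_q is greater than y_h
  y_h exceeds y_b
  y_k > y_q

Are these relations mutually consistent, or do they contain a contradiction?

inconsistent

Chaining the given relations yields y_b < y_h < y_q < y_k < y_f, so y_b < y_f. But one relation states y_f < y_b. These cannot both hold.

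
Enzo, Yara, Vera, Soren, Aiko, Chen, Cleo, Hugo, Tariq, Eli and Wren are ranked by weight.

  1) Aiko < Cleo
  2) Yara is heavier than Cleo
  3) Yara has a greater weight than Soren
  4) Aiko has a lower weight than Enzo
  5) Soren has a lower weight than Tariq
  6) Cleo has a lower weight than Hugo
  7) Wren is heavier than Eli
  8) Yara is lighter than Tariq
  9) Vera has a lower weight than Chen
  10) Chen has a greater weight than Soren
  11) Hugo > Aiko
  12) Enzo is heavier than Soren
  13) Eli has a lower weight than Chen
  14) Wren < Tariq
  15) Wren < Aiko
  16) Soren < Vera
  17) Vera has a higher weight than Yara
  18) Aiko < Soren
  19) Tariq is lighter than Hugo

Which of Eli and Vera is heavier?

Eli < Wren and Wren < Aiko give Eli < Aiko.
With Aiko < Cleo: Eli < Wren < Aiko < Cleo.
With Cleo < Yara: Eli < Wren < Aiko < Cleo < Yara.
With Yara < Vera: Eli < Wren < Aiko < Cleo < Yara < Vera.
So Eli < Vera; Vera is the heavier of the two.

Vera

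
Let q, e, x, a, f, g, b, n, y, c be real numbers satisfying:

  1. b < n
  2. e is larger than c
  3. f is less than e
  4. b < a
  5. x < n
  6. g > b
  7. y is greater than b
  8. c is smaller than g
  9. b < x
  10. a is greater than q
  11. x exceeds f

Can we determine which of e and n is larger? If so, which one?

undetermined

Following every chain through e: below e we get c, f.
n is not reached, and no chain runs the other way from n to e.
So the given relations leave the order of e and n undetermined.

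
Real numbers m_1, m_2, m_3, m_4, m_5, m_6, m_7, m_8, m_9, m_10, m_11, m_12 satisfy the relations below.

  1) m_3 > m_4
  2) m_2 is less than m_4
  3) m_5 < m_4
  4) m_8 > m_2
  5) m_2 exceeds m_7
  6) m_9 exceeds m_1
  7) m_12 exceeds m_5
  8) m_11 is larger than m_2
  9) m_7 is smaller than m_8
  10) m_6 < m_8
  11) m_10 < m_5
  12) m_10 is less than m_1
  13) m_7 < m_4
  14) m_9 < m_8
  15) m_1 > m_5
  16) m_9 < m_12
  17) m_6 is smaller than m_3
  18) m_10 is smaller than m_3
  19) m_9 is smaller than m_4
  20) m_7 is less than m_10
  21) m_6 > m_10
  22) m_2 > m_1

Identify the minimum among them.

m_7

m_10 is not least since m_7 < m_10; m_5 is not least since m_10 < m_5; m_1 is not least since m_10 < m_1; m_2 is not least since m_1 < m_2; m_9 is not least since m_1 < m_9; m_4 is not least since m_2 < m_4; m_6 is not least since m_10 < m_6; m_11 is not least since m_2 < m_11; m_3 is not least since m_10 < m_3; m_12 is not least since m_9 < m_12; m_8 is not least since m_7 < m_8.
Only m_7 has nothing below it, so m_7 is the minimum.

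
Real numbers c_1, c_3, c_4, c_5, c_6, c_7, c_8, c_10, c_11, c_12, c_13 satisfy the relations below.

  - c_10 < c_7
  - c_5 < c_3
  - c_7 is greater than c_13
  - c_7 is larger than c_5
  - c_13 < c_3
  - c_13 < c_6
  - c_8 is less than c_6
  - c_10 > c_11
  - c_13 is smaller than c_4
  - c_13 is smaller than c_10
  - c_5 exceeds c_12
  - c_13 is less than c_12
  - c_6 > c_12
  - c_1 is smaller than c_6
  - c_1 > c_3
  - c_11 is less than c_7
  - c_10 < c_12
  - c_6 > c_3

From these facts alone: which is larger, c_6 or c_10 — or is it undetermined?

c_6

Chaining the given relations: c_10 < c_12 < c_5 < c_3 < c_1 < c_6.
So c_6 is larger.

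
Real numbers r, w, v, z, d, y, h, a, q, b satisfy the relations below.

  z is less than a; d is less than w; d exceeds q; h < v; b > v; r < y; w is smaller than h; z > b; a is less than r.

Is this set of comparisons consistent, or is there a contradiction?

Every relation is compatible with q < d < w < h < v < b < z < a < r < y; the set is consistent.

consistent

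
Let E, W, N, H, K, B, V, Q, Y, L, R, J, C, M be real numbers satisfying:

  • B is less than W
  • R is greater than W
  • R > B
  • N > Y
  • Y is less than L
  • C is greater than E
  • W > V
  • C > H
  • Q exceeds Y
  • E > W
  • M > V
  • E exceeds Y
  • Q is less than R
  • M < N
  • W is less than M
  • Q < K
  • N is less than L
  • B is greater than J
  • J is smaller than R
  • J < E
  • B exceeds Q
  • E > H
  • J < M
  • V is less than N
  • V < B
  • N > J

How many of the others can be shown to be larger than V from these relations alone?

8

The elements the relations force above V are B, W, E, C, M, N, L, R — no chain reaches any other.
That is 8.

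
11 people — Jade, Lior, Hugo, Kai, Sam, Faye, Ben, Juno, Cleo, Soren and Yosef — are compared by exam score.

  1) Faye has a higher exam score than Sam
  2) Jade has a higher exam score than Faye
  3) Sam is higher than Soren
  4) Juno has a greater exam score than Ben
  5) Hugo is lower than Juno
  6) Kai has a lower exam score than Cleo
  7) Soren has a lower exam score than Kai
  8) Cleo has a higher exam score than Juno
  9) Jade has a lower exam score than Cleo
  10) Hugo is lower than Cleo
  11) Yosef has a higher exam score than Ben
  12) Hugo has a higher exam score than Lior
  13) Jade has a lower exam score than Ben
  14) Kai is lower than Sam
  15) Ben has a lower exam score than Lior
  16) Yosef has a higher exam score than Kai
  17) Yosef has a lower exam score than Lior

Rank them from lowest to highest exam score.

Soren < Kai < Sam < Faye < Jade < Ben < Yosef < Lior < Hugo < Juno < Cleo

Nothing is placed below Soren, so it is least; from there Soren < Kai; Kai < Sam; Sam < Faye; Faye < Jade; Jade < Ben; Ben < Yosef; Yosef < Lior; Lior < Hugo; Hugo < Juno; Juno < Cleo, each given directly.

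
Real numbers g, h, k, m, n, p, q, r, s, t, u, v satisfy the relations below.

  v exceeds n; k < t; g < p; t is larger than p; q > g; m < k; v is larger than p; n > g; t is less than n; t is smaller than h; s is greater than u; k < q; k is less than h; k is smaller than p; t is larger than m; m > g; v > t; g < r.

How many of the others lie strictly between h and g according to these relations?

The relations place g below h. An element lies strictly between them when it is forced above g and also forced below h.
Above g: {m, k, p, t, n, r, v, q}. Below h: {m, k, p, t}.
Intersection: {m, k, p, t} — 4.

4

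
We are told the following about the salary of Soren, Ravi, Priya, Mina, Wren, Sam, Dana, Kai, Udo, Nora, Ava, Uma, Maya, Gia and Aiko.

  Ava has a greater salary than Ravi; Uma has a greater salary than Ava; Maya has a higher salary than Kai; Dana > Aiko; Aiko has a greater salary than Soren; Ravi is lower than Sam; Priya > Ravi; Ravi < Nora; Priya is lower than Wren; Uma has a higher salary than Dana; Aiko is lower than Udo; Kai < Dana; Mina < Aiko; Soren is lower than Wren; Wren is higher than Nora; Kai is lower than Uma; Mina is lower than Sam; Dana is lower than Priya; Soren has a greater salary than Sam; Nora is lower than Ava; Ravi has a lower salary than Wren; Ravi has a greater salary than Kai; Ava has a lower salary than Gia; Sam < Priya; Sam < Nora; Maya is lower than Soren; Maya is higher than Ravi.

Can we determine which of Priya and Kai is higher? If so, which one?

Following the relations from Kai: Kai < Ravi < Maya < Soren < Aiko < Dana < Priya.
So Priya is higher.

Priya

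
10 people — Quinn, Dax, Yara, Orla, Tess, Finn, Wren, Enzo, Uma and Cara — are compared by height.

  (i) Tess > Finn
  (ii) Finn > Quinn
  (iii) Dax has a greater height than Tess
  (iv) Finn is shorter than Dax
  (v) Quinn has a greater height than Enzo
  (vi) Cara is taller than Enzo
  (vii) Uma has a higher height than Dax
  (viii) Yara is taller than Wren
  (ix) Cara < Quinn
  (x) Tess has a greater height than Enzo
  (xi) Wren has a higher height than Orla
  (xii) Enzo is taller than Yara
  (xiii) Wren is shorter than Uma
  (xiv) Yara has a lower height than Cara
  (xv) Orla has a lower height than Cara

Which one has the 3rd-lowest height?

Piecing the relations together gives one ordering: Orla < Wren < Yara < Enzo < Cara < Quinn < Finn < Tess < Dax < Uma.
The 3rd smallest is Yara.

Yara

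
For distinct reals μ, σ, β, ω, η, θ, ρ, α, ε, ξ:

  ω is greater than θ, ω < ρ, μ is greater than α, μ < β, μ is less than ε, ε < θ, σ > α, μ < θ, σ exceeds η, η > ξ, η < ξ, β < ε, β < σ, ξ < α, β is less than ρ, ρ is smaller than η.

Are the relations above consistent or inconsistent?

inconsistent

Chaining the given relations yields ξ < α < μ < β < ε < θ < ω < ρ < η, so ξ < η. But one relation states η < ξ. These cannot both hold.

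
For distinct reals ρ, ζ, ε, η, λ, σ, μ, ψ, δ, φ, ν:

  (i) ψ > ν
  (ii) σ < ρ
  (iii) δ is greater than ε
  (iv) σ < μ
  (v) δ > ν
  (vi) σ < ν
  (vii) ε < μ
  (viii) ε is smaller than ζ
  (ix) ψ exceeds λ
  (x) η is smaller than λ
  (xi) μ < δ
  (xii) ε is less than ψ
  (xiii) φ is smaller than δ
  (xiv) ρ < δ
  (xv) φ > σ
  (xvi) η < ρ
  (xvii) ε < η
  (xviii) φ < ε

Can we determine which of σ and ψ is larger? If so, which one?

ψ

Link the given pairs in sequence: σ < φ; φ < ε; ε < η; η < λ; λ < ψ.
Chaining these gives σ < φ < ε < η < λ < ψ.
So ψ is larger.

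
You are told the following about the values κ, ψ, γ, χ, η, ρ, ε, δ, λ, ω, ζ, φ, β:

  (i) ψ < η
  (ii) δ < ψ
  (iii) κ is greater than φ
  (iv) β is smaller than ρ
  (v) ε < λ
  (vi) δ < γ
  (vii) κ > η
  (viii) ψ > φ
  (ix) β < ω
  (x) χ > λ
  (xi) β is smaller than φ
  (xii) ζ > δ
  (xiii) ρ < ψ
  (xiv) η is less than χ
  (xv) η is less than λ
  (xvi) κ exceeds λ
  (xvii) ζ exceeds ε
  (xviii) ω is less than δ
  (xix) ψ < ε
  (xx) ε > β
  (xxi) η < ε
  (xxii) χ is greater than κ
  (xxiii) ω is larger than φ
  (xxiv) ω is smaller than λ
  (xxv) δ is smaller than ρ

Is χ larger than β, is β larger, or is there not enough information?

χ

β < φ and φ < ω give β < ω.
Then ω < δ extends the chain to δ.
With δ < ρ: β < φ < ω < δ < ρ.
Then ρ < ψ extends the chain to ψ.
With ψ < η: β < φ < ω < δ < ρ < ψ < η.
With η < ε: β < φ < ω < δ < ρ < ψ < η < ε.
Then ε < λ extends the chain to λ.
With λ < κ: β < φ < ω < δ < ρ < ψ < η < ε < λ < κ.
With κ < χ: β < φ < ω < δ < ρ < ψ < η < ε < λ < κ < χ.
So χ is larger.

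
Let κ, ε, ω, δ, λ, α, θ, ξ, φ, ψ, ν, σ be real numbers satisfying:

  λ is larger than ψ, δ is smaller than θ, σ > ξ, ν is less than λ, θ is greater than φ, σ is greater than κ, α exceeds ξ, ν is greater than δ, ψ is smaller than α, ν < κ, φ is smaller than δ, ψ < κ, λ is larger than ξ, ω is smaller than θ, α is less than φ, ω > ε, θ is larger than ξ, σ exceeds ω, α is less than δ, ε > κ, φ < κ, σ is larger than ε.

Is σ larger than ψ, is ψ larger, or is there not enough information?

Chaining the given relations: ψ < α < φ < δ < ν < κ < ε < ω < σ.
So σ is larger.

σ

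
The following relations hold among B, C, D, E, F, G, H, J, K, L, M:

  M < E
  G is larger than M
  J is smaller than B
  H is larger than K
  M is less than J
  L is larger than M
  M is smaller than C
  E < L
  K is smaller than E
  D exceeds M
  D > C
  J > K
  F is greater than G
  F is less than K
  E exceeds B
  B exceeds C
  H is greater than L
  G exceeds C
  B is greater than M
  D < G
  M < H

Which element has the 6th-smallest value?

K

Piecing the relations together gives one ordering: M < C < D < G < F < K < J < B < E < L < H.
The 6th smallest is K.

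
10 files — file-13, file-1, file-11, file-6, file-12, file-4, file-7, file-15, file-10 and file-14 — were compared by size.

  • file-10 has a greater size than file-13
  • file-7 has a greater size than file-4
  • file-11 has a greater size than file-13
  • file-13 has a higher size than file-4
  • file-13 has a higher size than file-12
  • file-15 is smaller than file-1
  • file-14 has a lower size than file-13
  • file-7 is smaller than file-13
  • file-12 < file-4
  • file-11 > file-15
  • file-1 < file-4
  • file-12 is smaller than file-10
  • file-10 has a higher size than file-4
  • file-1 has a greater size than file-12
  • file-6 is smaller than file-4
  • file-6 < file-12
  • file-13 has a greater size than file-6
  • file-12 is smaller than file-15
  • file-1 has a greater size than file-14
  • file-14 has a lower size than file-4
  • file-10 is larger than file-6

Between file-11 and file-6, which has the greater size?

The relevant relations are file-6 < file-12; file-12 < file-15; file-15 < file-1; file-1 < file-4; file-4 < file-7; file-7 < file-13; file-13 < file-11.
Chaining these gives file-6 < file-12 < file-15 < file-1 < file-4 < file-7 < file-13 < file-11.
So file-6 < file-11; file-11 is the larger of the two.

file-11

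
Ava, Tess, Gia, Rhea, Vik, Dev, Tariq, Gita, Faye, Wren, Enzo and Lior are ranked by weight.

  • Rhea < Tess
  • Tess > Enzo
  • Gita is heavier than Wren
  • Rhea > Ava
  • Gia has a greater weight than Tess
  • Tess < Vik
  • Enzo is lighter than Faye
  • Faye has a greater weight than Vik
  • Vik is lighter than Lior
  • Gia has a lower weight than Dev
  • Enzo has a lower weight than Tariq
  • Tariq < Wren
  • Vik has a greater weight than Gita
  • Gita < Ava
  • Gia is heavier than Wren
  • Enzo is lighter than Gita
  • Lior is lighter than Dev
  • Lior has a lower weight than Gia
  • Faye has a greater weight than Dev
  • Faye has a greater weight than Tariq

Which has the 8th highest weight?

Ava

Chaining the given pairs: Enzo < Tariq < Wren < Gita < Ava < Rhea < Tess < Vik < Lior < Gia < Dev < Faye.
The 8th largest is Ava.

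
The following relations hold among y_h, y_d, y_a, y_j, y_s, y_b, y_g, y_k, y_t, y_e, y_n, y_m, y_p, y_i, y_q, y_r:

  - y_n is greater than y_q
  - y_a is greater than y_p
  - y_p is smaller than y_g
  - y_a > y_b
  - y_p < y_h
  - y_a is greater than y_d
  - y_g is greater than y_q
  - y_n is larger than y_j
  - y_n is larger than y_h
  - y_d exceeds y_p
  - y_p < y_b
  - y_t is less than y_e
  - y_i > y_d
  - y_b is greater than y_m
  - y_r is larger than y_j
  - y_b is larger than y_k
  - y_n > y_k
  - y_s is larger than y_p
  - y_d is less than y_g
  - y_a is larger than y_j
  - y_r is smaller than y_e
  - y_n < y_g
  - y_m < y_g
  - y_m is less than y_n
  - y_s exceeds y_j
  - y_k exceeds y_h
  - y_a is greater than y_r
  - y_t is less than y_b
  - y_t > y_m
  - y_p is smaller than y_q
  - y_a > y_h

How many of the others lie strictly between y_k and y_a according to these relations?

Chaining upward from y_k reaches: y_n, y_g, y_b.
Chaining downward from y_a reaches: y_j, y_p, y_h, y_d, y_m, y_t, y_r, y_b.
Strictly between y_k and y_a are those in both lists: y_b — 1 element.

1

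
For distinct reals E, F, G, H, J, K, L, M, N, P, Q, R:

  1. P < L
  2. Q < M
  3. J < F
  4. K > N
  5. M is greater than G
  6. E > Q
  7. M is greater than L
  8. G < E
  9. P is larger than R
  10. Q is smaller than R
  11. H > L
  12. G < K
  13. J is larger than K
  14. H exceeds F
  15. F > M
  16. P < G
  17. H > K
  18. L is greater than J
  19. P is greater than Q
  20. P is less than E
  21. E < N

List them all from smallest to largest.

The consecutive links are each given: Q < R; R < P; P < G; G < E; E < N; N < K; K < J; J < L; L < M; M < F; F < H.

Q < R < P < G < E < N < K < J < L < M < F < H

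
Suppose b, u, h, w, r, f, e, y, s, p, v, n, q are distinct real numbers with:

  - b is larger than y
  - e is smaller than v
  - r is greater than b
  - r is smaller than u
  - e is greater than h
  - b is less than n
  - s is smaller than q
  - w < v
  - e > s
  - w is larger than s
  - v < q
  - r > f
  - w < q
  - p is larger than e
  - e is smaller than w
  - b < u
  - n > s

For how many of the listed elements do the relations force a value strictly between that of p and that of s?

1

The relations place s below p. An element lies strictly between them when it is forced above s and also forced below p.
Above s: {e, w, n, v, q}. Below p: {h, e}.
Intersection: {e} — 1.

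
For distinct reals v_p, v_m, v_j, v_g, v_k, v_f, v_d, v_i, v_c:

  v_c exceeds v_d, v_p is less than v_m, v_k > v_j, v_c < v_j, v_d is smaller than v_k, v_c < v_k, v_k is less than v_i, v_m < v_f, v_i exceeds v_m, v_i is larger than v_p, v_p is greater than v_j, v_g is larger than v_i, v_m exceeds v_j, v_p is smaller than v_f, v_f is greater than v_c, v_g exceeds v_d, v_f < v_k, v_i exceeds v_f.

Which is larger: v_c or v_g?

The relevant relations are v_c < v_j; v_j < v_p; v_p < v_m; v_m < v_f; v_f < v_k; v_k < v_i; v_i < v_g.
Chaining these gives v_c < v_j < v_p < v_m < v_f < v_k < v_i < v_g.
So v_c < v_g; v_g is the larger of the two.

v_g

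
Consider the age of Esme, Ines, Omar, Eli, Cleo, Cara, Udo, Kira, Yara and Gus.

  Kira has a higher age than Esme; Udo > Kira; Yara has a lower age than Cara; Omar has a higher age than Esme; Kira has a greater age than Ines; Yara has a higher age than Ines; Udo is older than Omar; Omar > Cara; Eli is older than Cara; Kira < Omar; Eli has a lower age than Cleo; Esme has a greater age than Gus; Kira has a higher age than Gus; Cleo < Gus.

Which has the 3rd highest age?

Piecing the relations together gives one ordering: Ines < Yara < Cara < Eli < Cleo < Gus < Esme < Kira < Omar < Udo.
The 3rd largest is Kira.

Kira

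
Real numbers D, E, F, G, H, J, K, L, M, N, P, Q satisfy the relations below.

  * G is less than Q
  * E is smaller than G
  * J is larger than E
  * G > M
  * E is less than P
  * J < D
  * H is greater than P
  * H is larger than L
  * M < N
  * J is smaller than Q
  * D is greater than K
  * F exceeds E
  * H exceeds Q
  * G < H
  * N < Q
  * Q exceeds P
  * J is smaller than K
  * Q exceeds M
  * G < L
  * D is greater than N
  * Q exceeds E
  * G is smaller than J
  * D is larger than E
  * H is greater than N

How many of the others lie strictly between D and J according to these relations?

1

The relations place J below D. An element lies strictly between them when it is forced above J and also forced below D.
Above J: {Q, K, H}. Below D: {M, E, G, N, K}.
Intersection: {K} — 1.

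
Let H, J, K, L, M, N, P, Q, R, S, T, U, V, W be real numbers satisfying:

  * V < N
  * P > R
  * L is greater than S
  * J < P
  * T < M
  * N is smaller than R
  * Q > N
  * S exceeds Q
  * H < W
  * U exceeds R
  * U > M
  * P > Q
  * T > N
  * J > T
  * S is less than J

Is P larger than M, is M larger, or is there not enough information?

undetermined

Following every chain through M: above M we get U; below M we get V, N, T.
P is not reached, and no chain runs the other way from P to M.
So the given relations leave the order of M and P undetermined.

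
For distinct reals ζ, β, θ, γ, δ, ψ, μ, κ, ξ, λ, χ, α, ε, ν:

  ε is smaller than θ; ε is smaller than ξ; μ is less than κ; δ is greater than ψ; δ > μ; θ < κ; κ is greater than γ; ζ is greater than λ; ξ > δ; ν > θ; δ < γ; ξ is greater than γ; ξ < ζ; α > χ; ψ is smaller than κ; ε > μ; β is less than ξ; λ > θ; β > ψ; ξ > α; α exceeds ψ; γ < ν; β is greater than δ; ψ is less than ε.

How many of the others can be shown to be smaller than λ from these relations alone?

The elements the relations force below λ are μ, ψ, ε, θ — no chain reaches any other.
That is 4.

4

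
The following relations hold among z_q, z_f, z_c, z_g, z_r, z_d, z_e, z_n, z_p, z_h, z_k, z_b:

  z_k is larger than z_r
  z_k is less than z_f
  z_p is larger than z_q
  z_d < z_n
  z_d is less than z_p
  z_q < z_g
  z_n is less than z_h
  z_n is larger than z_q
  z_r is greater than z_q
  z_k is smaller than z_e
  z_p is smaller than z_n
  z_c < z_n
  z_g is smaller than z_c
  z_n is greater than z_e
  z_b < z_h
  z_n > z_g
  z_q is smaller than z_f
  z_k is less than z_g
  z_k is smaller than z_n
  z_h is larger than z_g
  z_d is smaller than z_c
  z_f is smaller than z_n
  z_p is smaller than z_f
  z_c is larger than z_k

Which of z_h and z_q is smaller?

z_q < z_r and z_r < z_k give z_q < z_k.
Then z_k < z_g extends the chain to z_g.
Then z_g < z_c extends the chain to z_c.
Then z_c < z_n extends the chain to z_n.
Then z_n < z_h extends the chain to z_h.
So z_q < z_h; z_q is the smaller of the two.

z_q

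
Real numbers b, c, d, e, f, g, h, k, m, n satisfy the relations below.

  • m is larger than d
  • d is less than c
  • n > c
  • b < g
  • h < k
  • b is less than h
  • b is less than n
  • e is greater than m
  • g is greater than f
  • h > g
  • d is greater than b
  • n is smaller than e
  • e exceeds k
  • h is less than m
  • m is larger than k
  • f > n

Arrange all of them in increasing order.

b < d < c < n < f < g < h < k < m < e

The consecutive links are each given: b < d; d < c; c < n; n < f; f < g; g < h; h < k; k < m; m < e.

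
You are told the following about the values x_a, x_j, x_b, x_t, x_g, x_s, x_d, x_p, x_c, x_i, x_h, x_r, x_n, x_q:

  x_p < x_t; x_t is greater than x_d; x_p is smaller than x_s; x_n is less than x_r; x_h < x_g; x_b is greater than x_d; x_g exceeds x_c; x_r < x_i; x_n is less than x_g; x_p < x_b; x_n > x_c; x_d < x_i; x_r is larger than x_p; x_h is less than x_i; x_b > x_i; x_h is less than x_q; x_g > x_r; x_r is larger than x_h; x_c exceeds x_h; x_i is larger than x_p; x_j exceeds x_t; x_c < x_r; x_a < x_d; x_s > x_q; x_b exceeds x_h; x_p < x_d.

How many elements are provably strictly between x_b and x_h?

4

The relations place x_h below x_b. An element lies strictly between them when it is forced above x_h and also forced below x_b.
Above x_h: {x_c, x_n, x_q, x_r, x_g, x_s, x_i}. Below x_b: {x_c, x_n, x_p, x_r, x_a, x_d, x_i}.
Intersection: {x_c, x_n, x_r, x_i} — 4.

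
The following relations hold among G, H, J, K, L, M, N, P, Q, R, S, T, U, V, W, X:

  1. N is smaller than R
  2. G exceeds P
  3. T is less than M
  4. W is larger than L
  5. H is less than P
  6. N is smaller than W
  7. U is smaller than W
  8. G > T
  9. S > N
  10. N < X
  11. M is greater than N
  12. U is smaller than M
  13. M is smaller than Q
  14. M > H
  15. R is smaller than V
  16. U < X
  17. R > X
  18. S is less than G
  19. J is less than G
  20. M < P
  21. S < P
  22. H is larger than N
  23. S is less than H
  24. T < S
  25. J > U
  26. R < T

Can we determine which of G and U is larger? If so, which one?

G

Following the relations from U: U < X < R < T < S < H < M < P < G.
So G is larger.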